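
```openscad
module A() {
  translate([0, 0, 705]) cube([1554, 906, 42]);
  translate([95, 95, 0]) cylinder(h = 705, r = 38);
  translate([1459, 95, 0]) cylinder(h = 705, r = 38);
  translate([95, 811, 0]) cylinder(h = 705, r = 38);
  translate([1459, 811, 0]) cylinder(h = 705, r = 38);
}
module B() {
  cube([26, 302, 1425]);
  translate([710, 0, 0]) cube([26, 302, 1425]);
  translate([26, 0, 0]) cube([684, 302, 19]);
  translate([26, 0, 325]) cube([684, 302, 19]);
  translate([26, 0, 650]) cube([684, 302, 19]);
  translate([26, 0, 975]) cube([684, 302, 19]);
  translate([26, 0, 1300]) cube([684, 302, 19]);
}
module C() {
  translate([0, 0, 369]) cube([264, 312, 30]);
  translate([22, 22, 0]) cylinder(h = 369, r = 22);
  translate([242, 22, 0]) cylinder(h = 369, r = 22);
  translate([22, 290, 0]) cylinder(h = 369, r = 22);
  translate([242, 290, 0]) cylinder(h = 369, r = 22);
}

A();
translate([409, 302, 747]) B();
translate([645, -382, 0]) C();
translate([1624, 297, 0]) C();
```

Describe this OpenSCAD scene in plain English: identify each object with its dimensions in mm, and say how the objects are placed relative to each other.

A is a table: top 1554 mm (x) × 906 mm (y), 42 mm thick, upper face at z = 747 mm, on four round legs of 76 mm diameter, each leg's bounding box inset 57 mm from the nearest pair of top edges, running from z = 0 to the bottom of the top.

B is an open bookshelf. Two side panels, each 26 mm thick, 302 mm deep and 1425 mm tall, stand 736 mm apart (outside-to-outside). Between them sit 5 shelves, each 19 mm thick and 302 mm deep, spanning the full gap between the sides. The bottom shelf rests on the floor (its underside at z = 0) and the clear gap between one shelf's top and the next shelf's underside is 306 mm.

C is a four-legged stool. The seat is a 264×312×30 mm slab whose top surface is at z = 399 mm; four round legs, each 44 mm in diameter, run from the floor (z = 0) to the underside of the seat, each leg's axis is inset half a diameter from the nearest pair of seat edges (so the leg's bounding box is flush with the corner).

The bookshelf is on top of the table, centred. Two stools sit around the table at the −y, +x sides.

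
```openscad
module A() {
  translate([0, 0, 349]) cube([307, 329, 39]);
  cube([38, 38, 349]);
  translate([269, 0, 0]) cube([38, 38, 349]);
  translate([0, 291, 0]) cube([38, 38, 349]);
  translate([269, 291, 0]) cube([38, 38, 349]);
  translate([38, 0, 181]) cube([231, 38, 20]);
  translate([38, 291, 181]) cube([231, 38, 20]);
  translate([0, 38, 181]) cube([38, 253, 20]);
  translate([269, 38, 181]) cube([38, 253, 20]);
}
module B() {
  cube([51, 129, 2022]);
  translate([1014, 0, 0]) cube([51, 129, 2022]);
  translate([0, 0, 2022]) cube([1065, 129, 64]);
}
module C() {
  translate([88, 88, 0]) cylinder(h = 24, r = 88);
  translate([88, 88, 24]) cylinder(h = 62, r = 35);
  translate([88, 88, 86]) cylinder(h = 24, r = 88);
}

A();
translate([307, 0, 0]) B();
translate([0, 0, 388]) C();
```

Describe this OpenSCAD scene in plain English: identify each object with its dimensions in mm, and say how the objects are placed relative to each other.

A is a four-legged stool. The seat is a 307×329×39 mm slab whose top surface is at z = 388 mm; four square legs, each 38×38 mm in cross-section, run from the floor (z = 0) to the underside of the seat, each flush with a corner of the seat. Four stretchers, 38 mm wide and 20 mm tall, connect adjacent legs with their undersides at z = 181 mm, each running between the inner faces of the legs it joins and aligned with the legs' outer faces on the other axis.

B is a door frame. The clear opening is 963 mm wide and 2022 mm high. Two 51 mm wide jambs, 129 mm deep, stand either side of the opening from the floor to the top of the opening. A 64 mm thick head sits across the top of both jambs, spanning the full outside width of the frame.

C is a spool: two coaxial disc flanges of radius 88 mm and thickness 24 mm, joined by a core cylinder of radius 35 mm and height 62 mm. The lower flange rests on z = 0 and the three cylinders share a vertical axis.

The door frame is against the stool's +x side, with their −y faces flush. The spool is on top of the stool.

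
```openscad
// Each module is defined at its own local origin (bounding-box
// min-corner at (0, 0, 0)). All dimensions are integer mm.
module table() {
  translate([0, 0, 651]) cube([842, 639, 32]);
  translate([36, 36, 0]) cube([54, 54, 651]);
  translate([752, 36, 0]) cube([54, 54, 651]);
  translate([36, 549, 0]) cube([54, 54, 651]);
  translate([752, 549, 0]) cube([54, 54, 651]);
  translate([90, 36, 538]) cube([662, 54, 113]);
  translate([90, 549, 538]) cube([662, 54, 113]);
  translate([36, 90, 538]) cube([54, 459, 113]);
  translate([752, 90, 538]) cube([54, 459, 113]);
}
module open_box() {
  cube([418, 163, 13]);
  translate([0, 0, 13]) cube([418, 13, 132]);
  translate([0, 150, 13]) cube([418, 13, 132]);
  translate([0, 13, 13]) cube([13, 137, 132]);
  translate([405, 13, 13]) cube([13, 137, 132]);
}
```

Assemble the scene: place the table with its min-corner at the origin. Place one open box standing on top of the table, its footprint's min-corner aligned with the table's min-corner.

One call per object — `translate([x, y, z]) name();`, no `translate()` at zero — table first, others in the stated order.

table();
translate([0, 0, 683]) open_box();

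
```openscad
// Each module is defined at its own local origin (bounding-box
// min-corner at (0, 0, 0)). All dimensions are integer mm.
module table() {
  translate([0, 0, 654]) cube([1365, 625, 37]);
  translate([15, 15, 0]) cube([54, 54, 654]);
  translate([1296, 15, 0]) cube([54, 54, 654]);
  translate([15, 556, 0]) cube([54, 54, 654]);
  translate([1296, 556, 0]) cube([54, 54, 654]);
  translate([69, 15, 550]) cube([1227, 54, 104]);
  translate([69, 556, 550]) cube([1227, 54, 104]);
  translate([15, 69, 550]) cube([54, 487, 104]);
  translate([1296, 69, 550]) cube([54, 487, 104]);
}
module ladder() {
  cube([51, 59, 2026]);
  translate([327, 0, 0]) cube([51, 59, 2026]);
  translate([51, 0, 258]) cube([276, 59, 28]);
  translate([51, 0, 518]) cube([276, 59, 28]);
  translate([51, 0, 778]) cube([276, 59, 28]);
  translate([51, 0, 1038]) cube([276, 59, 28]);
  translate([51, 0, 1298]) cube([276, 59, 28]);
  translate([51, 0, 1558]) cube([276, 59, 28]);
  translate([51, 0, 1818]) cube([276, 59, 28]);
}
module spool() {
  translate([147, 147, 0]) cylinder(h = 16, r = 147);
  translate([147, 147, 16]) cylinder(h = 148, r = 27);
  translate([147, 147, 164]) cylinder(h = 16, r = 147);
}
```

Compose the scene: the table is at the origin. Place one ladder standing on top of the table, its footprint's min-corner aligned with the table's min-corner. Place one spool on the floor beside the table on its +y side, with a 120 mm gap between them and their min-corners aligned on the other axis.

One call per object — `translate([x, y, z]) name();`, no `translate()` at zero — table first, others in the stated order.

table();
translate([0, 0, 691]) ladder();
translate([0, 745, 0]) spool();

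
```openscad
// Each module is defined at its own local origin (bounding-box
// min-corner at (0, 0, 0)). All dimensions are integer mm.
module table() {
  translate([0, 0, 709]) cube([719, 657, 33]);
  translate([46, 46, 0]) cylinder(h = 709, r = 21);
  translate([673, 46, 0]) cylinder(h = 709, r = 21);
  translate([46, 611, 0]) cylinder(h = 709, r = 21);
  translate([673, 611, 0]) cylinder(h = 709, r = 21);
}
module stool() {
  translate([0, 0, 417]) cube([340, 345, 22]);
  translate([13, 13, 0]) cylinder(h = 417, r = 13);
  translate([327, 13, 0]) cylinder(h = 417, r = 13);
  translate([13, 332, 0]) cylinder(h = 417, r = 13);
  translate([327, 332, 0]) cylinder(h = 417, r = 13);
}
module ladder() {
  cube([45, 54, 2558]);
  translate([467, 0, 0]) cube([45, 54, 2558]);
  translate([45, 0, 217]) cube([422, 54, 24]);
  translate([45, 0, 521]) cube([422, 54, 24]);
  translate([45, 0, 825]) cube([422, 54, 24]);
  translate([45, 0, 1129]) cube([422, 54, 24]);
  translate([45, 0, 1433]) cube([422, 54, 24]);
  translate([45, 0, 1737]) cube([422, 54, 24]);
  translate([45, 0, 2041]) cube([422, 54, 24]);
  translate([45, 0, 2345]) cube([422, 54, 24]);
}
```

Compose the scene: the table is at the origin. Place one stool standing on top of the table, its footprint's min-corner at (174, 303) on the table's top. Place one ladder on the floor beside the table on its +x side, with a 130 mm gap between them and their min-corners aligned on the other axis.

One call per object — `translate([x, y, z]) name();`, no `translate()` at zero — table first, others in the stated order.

table();
translate([174, 303, 742]) stool();
translate([849, 0, 0]) ladder();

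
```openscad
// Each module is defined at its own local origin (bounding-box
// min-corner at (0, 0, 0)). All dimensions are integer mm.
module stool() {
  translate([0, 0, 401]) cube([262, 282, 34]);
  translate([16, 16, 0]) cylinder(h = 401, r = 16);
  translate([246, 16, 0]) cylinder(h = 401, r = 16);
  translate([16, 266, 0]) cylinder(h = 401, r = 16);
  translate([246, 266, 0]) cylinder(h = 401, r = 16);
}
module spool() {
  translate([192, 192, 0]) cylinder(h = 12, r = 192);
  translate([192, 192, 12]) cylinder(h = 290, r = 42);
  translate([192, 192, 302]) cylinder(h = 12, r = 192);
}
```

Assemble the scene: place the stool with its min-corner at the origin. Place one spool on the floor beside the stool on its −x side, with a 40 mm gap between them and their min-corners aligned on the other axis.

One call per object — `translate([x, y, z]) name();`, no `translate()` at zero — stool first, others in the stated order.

stool();
translate([-424, 0, 0]) spool();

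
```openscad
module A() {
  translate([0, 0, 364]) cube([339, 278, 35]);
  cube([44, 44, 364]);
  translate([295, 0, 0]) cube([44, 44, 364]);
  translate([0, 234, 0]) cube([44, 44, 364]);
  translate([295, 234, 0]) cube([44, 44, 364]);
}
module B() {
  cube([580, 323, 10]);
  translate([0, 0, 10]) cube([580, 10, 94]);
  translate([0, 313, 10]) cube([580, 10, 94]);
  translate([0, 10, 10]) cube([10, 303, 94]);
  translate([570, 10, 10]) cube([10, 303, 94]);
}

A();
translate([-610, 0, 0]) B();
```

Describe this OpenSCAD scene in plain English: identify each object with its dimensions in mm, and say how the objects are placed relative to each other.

A is a four-legged stool. The seat is a 339×278×35 mm slab whose top surface is at z = 399 mm; four square legs, each 44×44 mm in cross-section, run from the floor (z = 0) to the underside of the seat, each flush with a corner of the seat.

B is an open storage box with external size 580×323×104 mm and wall thickness 10 mm (the base is also 10 mm thick). The base covers the whole footprint; the four walls stand on the base, with the y-facing walls full-width and the x-facing walls fitting between their inner faces.

The open box is on the floor beside the stool on its −x side.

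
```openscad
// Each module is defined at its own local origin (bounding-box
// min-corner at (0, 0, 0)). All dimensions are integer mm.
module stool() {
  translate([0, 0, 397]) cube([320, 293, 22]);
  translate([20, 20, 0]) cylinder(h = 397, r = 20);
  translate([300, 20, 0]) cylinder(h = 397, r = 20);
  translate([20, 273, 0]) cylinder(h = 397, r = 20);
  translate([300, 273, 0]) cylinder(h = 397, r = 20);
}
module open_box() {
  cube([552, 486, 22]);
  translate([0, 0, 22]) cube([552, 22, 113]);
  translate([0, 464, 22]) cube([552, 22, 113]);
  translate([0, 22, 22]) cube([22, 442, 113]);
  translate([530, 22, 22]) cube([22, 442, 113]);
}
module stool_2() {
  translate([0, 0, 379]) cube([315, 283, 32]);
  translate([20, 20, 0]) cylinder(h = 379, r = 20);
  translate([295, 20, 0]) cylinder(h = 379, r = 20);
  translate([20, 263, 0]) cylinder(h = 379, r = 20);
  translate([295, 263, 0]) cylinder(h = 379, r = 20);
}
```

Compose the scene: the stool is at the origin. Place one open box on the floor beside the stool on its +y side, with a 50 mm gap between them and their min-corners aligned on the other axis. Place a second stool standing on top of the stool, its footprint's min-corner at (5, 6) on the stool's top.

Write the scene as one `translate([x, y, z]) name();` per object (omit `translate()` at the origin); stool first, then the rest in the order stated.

stool();
translate([0, 343, 0]) open_box();
translate([5, 6, 419]) stool_2();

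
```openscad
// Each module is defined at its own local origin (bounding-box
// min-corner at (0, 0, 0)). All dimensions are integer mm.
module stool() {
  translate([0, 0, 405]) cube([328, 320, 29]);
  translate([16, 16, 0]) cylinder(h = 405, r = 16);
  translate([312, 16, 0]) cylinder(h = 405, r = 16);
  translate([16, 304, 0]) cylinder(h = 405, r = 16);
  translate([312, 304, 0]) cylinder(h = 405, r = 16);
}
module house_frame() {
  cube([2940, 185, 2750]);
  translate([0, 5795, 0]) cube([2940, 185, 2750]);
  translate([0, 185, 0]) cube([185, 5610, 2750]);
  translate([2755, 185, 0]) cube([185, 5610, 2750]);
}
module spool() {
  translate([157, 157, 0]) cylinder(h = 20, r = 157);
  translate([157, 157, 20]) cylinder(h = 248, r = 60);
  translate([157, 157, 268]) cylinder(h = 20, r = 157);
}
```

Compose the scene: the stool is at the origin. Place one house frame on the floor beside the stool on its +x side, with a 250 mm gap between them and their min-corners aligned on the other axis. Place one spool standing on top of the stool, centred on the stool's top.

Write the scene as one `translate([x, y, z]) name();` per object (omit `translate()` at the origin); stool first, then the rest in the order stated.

stool();
translate([578, 0, 0]) house_frame();
translate([7, 3, 434]) spool();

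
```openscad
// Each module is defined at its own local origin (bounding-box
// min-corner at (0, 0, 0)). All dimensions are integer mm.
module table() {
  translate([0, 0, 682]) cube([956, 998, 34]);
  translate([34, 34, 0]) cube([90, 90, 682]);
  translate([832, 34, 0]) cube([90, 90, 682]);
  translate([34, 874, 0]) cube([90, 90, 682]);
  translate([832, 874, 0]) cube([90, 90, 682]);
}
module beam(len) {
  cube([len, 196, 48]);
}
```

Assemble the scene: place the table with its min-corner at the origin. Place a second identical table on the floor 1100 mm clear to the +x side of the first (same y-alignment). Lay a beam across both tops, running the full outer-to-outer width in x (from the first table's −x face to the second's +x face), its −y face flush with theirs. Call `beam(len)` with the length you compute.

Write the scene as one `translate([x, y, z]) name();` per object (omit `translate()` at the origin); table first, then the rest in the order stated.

table();
translate([2056, 0, 0]) table();
translate([0, 0, 716]) beam(3012);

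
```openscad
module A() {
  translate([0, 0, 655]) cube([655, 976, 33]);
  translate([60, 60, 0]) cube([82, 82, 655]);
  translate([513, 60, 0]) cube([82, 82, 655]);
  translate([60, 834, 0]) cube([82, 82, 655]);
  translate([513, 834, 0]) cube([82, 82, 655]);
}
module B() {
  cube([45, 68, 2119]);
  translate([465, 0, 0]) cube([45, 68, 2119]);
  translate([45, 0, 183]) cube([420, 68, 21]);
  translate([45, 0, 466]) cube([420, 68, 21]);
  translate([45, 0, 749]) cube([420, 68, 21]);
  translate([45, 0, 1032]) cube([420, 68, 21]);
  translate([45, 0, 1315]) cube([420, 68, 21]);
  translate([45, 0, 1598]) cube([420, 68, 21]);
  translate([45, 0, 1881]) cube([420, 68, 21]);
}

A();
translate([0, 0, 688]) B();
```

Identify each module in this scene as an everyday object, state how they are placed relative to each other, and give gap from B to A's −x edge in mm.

A is a table. B is a ladder. The ladder is on top of the table. The gap from the ladder to the table's −x edge is 0 mm.

The ladder's min-x is at 0; the table's min-x is 0; gap = 0 mm.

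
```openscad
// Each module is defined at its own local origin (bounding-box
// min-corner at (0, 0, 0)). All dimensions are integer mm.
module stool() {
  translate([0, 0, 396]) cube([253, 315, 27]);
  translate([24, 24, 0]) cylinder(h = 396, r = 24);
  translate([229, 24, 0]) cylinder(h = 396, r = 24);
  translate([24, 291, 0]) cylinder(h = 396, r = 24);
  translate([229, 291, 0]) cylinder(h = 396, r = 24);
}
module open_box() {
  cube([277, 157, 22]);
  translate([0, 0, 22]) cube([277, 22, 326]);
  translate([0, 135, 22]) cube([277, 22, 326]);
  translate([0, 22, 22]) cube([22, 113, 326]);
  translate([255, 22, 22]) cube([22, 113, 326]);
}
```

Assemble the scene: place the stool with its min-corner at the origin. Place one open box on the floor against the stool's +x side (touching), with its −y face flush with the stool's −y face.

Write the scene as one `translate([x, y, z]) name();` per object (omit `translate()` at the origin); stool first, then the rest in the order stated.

stool();
translate([253, 0, 0]) open_box();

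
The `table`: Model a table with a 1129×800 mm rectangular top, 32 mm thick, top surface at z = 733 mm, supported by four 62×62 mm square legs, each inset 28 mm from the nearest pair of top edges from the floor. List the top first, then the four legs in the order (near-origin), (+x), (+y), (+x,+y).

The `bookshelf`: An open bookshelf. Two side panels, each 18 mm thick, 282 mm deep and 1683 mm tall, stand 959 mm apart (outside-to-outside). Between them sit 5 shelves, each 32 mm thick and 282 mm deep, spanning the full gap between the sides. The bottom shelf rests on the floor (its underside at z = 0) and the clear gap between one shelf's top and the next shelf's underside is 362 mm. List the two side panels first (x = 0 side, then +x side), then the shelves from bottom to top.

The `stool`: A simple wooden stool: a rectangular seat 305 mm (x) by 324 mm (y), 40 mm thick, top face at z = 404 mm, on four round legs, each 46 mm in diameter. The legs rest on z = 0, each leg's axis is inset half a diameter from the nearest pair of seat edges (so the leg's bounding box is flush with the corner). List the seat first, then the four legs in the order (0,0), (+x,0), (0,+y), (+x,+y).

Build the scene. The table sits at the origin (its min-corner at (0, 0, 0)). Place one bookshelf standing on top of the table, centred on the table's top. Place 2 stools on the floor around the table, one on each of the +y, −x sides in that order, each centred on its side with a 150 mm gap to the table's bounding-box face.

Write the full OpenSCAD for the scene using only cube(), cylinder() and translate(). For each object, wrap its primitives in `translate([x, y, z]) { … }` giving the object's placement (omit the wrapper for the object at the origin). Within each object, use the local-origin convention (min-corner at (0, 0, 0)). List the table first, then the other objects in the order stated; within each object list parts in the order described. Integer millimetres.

translate([0, 0, 701]) cube([1129, 800, 32]);
translate([28, 28, 0]) cube([62, 62, 701]);
translate([1039, 28, 0]) cube([62, 62, 701]);
translate([28, 710, 0]) cube([62, 62, 701]);
translate([1039, 710, 0]) cube([62, 62, 701]);
translate([85, 259, 733]) {
  cube([18, 282, 1683]);
  translate([941, 0, 0]) cube([18, 282, 1683]);
  translate([18, 0, 0]) cube([923, 282, 32]);
  translate([18, 0, 394]) cube([923, 282, 32]);
  translate([18, 0, 788]) cube([923, 282, 32]);
  translate([18, 0, 1182]) cube([923, 282, 32]);
  translate([18, 0, 1576]) cube([923, 282, 32]);
}
translate([412, 950, 0]) {
  translate([0, 0, 364]) cube([305, 324, 40]);
  translate([23, 23, 0]) cylinder(h = 364, r = 23);
  translate([282, 23, 0]) cylinder(h = 364, r = 23);
  translate([23, 301, 0]) cylinder(h = 364, r = 23);
  translate([282, 301, 0]) cylinder(h = 364, r = 23);
}
translate([-455, 238, 0]) {
  translate([0, 0, 364]) cube([305, 324, 40]);
  translate([23, 23, 0]) cylinder(h = 364, r = 23);
  translate([282, 23, 0]) cylinder(h = 364, r = 23);
  translate([23, 301, 0]) cylinder(h = 364, r = 23);
  translate([282, 301, 0]) cylinder(h = 364, r = 23);
}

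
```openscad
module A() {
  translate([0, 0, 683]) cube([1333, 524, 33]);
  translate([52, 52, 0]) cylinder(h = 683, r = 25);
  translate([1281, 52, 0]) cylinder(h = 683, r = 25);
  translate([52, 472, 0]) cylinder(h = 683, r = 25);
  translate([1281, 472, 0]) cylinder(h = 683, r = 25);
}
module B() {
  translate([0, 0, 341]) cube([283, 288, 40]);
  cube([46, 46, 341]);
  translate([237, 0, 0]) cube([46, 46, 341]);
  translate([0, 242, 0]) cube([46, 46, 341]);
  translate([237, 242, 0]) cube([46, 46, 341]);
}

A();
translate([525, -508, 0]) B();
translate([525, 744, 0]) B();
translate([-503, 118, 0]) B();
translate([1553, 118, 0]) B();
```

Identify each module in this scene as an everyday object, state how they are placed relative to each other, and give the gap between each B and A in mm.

A is a table. B is a stool. Four stools sit around the table at the −y, +y, −x, +x sides. The gap between each stool and the table is 220 mm.

Each stool's nearest face is 220 mm from the table's bounding box.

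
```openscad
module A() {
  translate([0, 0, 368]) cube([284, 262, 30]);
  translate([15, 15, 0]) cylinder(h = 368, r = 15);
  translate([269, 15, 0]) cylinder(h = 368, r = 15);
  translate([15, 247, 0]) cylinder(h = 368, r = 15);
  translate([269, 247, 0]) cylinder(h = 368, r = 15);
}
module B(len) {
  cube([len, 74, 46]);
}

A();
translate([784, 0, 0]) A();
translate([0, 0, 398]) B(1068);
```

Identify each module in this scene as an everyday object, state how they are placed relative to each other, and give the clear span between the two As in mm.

A is a stool. B is a beam. A beam spans the tops of two stools. The clear span between the two stools is 500 mm.

Second stool starts at x = 784; first ends at x = 284; clear span = 784 − 284 = 500 mm.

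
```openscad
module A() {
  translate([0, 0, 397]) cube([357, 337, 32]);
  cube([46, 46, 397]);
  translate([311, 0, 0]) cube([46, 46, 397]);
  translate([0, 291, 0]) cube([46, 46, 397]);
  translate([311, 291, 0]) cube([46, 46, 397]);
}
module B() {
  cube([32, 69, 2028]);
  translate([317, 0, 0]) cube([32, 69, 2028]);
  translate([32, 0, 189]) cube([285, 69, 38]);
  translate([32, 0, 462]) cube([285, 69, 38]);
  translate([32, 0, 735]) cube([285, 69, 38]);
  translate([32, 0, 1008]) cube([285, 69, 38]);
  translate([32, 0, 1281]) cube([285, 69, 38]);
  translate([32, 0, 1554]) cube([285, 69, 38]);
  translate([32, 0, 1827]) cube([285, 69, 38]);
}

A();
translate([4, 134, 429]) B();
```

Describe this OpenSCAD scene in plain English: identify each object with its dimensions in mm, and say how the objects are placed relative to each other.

A is a simple wooden stool: a rectangular seat 357 mm (x) by 337 mm (y), 32 mm thick, top face at z = 429 mm, on four square legs, each 46×46 mm in cross-section. The legs rest on z = 0, each flush with a corner of the seat.

B is a straight ladder. Two 32×69 mm vertical rails, 2028 mm tall, stand 349 mm apart (outside-to-outside) with their front faces coplanar on the −y side. 7 rungs, each 69 mm deep and 38 mm tall, span between the inner faces of the rails, front faces flush with the rails. The lowest rung's underside is at z = 189 mm and rungs are spaced 273 mm apart (underside to underside).

The ladder is on top of the stool, centred.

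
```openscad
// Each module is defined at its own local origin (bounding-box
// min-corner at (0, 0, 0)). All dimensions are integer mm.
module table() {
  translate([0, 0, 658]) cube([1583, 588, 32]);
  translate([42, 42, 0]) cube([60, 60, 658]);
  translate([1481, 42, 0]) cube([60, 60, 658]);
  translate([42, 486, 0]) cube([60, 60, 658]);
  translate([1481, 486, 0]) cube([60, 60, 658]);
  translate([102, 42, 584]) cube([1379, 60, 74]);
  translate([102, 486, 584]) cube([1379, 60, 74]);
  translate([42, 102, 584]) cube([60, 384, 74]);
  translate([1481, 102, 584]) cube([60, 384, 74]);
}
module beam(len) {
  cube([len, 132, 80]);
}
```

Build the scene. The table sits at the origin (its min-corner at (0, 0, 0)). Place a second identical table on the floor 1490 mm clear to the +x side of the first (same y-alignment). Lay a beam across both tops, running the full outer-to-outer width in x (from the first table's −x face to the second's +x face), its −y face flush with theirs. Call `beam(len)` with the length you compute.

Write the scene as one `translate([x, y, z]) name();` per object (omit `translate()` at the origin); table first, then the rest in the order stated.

table();
translate([3073, 0, 0]) table();
translate([0, 0, 690]) beam(4656);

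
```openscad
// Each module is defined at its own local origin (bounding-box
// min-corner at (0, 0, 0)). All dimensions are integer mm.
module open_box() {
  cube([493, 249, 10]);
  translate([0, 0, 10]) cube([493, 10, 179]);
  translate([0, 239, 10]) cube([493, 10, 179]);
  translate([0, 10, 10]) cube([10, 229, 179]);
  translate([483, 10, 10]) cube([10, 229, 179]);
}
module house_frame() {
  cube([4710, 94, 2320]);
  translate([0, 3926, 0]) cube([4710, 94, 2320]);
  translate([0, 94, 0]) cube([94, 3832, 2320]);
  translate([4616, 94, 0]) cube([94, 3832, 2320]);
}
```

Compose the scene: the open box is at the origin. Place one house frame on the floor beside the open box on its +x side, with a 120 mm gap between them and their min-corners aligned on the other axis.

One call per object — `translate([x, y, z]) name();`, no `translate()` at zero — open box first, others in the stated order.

open_box();
translate([613, 0, 0]) house_frame();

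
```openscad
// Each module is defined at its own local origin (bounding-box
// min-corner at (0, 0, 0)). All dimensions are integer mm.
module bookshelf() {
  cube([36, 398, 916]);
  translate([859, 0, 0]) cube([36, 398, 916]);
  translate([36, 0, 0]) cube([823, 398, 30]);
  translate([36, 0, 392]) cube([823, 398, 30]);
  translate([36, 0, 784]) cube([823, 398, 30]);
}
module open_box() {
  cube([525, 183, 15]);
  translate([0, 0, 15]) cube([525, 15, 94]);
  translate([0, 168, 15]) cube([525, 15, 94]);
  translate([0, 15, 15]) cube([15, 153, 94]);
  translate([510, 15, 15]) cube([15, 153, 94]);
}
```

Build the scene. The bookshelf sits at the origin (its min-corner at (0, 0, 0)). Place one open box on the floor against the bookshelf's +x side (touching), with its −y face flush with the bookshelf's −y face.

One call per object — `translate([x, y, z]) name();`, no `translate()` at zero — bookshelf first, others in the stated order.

bookshelf();
translate([895, 0, 0]) open_box();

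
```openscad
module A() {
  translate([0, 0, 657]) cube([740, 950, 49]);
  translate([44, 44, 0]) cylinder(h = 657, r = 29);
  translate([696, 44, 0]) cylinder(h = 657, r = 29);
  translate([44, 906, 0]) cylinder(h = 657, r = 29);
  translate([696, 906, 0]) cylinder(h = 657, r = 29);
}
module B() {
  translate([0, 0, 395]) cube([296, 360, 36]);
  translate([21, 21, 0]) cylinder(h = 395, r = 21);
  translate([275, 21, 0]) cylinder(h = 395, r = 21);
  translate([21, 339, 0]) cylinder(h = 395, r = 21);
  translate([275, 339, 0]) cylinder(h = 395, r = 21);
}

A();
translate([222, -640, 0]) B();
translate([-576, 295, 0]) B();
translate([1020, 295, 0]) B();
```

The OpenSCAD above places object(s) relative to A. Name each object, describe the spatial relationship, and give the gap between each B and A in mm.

Each stool's nearest face is 280 mm from the table's bounding box.

A is a table. B is a stool. Three stools sit around the table at the −y, −x, +x sides. The gap between each stool and the table is 280 mm.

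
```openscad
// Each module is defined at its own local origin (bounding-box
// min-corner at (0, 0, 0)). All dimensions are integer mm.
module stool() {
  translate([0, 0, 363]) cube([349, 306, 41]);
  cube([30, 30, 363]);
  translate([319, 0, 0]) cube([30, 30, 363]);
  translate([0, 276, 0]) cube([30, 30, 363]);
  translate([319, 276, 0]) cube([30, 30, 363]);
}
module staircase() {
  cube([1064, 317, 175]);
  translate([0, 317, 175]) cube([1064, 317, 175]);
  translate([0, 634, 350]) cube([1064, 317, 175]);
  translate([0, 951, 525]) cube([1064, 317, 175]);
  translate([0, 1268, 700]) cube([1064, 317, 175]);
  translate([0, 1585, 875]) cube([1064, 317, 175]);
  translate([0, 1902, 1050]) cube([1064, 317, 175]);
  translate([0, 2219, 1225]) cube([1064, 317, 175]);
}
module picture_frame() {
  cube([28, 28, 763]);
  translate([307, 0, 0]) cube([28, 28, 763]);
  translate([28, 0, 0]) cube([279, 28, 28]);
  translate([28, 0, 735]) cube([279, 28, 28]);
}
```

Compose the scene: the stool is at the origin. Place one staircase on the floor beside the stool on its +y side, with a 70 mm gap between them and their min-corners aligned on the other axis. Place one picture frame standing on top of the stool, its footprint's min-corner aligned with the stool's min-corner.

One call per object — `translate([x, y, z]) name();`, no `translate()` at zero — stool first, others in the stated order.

stool();
translate([0, 376, 0]) staircase();
translate([0, 0, 404]) picture_frame();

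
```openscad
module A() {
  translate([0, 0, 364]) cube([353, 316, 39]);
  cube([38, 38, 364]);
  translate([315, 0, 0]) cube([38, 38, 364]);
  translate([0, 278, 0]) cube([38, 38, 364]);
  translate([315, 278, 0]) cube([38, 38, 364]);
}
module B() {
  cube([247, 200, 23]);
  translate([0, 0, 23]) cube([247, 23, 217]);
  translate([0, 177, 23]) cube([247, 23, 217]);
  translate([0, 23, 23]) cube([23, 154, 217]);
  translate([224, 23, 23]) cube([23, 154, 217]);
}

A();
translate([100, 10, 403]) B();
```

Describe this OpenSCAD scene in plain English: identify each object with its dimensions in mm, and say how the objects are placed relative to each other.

A is a four-legged stool. The seat is 353×316 mm, 39 mm thick, top at z = 403 mm. It stands on four square legs, each 38×38 mm in cross-section, from z = 0 to the seat underside, each flush with a corner of the seat.

B is an open-topped rectangular box: outside dimensions 247×200×240 mm, with a uniform wall and base thickness of 23 mm. The base is a full 247×200 slab on the floor; four walls sit on top of the base. The front and back walls (the −y and +y sides) span the full width; the two side walls fit between them.

The open box is on top of the stool.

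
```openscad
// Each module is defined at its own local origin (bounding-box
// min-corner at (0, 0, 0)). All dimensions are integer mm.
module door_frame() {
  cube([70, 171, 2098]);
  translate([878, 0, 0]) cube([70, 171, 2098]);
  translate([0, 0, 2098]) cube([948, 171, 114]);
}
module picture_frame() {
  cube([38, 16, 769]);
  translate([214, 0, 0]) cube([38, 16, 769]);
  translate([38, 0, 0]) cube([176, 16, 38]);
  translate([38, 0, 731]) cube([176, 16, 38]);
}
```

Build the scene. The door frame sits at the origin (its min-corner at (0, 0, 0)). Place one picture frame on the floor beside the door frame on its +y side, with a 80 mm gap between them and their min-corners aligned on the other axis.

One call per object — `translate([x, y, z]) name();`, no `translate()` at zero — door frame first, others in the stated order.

door_frame();
translate([0, 251, 0]) picture_frame();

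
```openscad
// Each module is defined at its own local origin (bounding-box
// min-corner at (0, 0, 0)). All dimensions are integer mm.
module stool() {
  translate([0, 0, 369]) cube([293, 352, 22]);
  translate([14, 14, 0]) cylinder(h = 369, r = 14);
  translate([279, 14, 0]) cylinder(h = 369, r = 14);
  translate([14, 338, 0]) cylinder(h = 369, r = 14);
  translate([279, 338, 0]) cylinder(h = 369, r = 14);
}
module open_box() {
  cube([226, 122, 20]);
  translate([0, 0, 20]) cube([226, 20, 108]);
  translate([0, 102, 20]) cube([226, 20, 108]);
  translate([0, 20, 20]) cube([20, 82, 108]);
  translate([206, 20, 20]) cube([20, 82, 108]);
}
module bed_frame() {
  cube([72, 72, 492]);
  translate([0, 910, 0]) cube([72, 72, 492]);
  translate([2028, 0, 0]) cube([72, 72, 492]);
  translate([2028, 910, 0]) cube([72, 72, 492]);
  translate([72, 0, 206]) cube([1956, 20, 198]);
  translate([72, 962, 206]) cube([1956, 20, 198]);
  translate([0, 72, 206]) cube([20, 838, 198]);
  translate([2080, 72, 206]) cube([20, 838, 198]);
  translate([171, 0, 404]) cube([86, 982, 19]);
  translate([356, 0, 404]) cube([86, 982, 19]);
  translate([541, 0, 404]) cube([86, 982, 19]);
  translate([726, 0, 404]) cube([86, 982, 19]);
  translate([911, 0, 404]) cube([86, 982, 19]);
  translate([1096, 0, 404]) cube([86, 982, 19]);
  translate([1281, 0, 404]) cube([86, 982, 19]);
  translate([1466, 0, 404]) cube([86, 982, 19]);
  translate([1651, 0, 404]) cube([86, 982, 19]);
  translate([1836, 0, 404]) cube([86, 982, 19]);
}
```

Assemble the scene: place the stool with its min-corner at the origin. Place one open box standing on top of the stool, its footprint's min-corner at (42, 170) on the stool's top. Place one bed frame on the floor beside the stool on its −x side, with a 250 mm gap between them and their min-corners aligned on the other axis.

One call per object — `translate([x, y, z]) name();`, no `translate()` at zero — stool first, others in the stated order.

stool();
translate([42, 170, 391]) open_box();
translate([-2350, 0, 0]) bed_frame();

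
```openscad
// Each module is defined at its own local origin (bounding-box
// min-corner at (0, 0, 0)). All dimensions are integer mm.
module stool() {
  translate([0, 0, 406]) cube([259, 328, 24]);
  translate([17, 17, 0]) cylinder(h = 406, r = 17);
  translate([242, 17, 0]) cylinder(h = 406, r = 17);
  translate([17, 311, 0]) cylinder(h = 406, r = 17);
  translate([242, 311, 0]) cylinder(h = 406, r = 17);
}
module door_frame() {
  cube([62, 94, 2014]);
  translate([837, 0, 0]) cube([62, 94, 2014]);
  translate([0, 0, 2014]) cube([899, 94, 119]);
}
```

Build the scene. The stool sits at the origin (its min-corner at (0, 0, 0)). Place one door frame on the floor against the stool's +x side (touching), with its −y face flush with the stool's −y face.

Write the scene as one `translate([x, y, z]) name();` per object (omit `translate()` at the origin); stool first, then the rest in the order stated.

stool();
translate([259, 0, 0]) door_frame();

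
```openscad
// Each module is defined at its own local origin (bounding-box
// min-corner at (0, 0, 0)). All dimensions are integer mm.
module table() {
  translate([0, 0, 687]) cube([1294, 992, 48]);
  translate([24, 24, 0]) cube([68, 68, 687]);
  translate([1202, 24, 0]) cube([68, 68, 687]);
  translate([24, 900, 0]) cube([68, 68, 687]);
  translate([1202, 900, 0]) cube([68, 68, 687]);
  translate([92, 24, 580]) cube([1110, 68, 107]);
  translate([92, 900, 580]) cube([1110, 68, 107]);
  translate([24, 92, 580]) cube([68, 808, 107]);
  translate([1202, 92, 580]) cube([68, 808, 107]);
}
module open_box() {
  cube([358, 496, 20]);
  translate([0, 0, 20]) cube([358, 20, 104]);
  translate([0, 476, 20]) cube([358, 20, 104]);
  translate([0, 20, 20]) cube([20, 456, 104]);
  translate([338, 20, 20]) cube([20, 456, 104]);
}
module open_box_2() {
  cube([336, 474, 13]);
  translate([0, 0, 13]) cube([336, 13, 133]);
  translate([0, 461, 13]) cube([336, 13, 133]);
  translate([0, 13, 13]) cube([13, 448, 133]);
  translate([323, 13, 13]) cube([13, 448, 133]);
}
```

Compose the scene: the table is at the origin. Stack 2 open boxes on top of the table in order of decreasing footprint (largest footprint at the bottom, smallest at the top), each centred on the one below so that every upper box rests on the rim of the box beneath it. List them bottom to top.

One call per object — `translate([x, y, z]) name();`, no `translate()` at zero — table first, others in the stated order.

table();
translate([468, 248, 735]) open_box();
translate([479, 259, 859]) open_box_2();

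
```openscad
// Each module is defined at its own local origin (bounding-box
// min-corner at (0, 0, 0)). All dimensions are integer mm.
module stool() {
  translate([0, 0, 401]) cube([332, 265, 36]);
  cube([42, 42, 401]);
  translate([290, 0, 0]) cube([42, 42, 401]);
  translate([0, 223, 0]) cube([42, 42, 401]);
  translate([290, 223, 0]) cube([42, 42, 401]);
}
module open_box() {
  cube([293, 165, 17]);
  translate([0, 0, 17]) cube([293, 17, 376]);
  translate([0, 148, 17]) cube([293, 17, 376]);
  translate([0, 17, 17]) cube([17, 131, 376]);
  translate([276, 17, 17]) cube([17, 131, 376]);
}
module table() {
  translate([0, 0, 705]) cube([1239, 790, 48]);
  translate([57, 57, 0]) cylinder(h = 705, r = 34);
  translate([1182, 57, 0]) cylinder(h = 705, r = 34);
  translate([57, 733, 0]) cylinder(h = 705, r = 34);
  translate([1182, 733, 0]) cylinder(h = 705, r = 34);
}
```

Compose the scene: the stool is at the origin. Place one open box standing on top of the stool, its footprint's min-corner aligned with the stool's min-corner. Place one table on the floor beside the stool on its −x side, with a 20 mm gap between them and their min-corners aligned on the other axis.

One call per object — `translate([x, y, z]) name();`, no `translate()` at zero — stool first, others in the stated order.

stool();
translate([0, 0, 437]) open_box();
translate([-1259, 0, 0]) table();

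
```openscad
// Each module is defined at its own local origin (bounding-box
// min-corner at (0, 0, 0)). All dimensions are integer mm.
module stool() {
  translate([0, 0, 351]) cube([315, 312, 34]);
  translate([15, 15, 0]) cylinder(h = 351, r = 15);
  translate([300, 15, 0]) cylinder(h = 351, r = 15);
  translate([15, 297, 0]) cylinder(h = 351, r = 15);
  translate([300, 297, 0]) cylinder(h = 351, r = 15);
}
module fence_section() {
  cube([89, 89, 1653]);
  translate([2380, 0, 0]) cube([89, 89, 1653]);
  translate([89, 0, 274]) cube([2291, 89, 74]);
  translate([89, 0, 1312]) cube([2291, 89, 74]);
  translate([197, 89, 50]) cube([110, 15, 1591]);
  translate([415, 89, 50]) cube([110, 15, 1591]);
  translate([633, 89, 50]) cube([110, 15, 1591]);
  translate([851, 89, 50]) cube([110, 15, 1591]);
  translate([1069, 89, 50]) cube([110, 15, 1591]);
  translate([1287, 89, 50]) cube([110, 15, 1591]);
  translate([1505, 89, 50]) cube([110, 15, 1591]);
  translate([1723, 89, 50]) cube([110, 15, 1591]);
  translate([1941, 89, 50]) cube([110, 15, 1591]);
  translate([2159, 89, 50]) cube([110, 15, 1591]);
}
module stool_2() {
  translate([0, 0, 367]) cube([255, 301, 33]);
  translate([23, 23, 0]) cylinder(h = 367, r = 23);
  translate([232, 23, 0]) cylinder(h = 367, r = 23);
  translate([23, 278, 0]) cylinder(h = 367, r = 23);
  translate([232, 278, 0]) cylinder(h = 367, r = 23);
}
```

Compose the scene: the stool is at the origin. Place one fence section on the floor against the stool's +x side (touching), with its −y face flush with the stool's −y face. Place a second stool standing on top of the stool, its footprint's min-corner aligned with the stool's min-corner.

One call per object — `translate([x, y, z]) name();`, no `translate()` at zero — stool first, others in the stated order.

stool();
translate([315, 0, 0]) fence_section();
translate([0, 0, 385]) stool_2();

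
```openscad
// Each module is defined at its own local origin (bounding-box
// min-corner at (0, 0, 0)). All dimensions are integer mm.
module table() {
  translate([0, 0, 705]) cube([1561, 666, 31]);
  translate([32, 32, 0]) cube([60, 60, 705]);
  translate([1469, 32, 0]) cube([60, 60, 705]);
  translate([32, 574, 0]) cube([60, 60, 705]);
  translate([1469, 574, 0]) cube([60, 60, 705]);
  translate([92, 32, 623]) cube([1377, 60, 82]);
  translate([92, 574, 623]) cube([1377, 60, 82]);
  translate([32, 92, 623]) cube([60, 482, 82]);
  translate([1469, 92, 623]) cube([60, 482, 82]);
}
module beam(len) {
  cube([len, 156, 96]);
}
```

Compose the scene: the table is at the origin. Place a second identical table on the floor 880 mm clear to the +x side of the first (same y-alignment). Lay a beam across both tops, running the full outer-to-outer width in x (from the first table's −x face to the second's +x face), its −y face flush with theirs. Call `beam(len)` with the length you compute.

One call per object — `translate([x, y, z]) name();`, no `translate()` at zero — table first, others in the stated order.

table();
translate([2441, 0, 0]) table();
translate([0, 0, 736]) beam(4002);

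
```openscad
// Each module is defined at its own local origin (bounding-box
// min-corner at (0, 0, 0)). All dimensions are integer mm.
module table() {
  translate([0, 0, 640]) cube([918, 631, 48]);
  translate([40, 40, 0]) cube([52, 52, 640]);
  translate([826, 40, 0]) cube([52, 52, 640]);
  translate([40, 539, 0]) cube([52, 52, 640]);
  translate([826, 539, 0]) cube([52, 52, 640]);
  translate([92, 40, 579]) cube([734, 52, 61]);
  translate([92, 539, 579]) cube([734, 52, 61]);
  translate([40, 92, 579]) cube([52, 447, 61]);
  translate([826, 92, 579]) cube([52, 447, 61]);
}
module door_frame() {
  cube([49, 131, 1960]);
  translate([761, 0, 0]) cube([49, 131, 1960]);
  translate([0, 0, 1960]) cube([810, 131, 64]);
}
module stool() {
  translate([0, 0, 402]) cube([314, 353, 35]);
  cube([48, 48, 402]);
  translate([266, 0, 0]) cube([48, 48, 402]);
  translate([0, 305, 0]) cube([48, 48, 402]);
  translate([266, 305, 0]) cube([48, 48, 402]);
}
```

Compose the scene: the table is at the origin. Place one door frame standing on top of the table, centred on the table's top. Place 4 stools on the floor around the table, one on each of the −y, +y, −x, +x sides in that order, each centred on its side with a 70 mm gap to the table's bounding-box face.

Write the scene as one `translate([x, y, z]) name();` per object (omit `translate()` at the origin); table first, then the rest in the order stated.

table();
translate([54, 250, 688]) door_frame();
translate([302, -423, 0]) stool();
translate([302, 701, 0]) stool();
translate([-384, 139, 0]) stool();
translate([988, 139, 0]) stool();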